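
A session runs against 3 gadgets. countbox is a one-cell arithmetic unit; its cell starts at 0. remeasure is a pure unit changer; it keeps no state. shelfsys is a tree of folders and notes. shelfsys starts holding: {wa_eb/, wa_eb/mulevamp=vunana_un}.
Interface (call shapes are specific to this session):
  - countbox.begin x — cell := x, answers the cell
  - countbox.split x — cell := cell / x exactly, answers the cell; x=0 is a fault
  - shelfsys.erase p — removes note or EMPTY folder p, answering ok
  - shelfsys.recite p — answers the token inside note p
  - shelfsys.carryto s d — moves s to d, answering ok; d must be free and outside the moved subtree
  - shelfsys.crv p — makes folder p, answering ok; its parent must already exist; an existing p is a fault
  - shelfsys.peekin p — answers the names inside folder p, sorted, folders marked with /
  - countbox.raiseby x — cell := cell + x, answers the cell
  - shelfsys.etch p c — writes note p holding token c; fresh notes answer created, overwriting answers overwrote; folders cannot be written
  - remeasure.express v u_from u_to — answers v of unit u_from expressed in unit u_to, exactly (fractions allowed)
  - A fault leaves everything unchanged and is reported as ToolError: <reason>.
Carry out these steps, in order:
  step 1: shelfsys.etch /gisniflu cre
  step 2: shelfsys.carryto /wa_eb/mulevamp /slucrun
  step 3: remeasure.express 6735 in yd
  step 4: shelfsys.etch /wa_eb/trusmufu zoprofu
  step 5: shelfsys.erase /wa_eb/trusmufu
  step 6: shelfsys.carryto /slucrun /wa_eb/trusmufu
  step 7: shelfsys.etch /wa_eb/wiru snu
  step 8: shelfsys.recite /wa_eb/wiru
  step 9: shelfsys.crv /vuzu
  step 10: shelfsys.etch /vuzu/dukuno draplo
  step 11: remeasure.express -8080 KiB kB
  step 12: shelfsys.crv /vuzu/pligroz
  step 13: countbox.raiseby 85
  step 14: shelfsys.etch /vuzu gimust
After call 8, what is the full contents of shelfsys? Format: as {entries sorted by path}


Do: shelfsys.etch[p=/gisniflu; c=cre]
See: created
Do: shelfsys.carryto[s=/wa_eb/mulevamp; d=/slucrun]
See: ok
Do: remeasure.express[v=6735; u_from=in; u_to=yd]
See: 2245/12
Do: shelfsys.etch[p=/wa_eb/trusmufu; c=zoprofu]
See: created
Do: shelfsys.erase[p=/wa_eb/trusmufu]
See: ok
Do: shelfsys.carryto[s=/slucrun; d=/wa_eb/trusmufu]
See: ok
Do: shelfsys.etch[p=/wa_eb/wiru; c=snu]
See: created
Do: shelfsys.recite[p=/wa_eb/wiru]
See: snu
Do: shelfsys.crv[p=/vuzu]
See: ok
Do: shelfsys.etch[p=/vuzu/dukuno; c=draplo]
See: created
Do: remeasure.express[v=-8080; u_from=KiB; u_to=kB]
See: -206848/25
Do: shelfsys.crv[p=/vuzu/pligroz]
See: ok
Do: countbox.raiseby[x=85]
See: 85
Do: shelfsys.etch[p=/vuzu; c=gimust]
See: ToolError: is a directory

Answer: {gisniflu=cre, wa_eb/, wa_eb/trusmufu=vunana_un, wa_eb/wiru=snu}


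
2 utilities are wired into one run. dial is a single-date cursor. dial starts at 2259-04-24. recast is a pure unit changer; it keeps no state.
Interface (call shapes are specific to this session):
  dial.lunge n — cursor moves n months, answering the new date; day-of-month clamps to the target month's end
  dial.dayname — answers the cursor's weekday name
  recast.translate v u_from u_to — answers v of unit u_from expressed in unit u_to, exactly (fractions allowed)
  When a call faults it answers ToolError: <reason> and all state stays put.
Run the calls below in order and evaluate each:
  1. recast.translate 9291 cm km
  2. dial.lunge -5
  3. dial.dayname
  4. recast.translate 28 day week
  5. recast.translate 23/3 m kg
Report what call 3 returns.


==> recast.translate(v→9291, u_from→cm, u_to→km)
<== 9291/100000
==> dial.lunge(n→-5)
<== 2258-11-24
==> dial.dayname()
<== Wednesday
==> recast.translate(v→28, u_from→day, u_to→week)
<== 4
==> recast.translate(v→23/3, u_from→m, u_to→kg)
<== ToolError: incompatible units

Answer: Wednesday


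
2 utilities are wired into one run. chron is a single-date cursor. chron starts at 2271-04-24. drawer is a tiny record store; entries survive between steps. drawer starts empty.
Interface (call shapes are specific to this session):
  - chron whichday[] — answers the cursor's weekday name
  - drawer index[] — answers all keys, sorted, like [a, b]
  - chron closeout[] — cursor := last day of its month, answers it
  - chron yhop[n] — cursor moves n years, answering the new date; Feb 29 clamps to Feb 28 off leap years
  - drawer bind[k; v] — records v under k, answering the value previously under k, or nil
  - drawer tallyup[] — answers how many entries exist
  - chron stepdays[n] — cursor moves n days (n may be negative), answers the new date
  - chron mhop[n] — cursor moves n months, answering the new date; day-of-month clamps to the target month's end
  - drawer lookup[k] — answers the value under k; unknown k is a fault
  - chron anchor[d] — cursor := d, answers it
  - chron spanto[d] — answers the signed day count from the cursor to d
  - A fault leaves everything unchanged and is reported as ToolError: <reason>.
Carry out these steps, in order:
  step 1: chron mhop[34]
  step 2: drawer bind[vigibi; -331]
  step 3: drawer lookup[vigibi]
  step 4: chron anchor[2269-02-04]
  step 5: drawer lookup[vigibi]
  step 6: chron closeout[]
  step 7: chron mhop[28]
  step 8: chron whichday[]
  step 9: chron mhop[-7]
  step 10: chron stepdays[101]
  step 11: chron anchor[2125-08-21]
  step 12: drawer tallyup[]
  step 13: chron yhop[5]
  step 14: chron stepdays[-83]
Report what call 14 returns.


Answer: 2130-05-30

Derivation:
>> chron mhop(n: 34)
<< 2274-02-24
>> drawer bind(k: vigibi, v: -331)
<< nil
>> drawer lookup(k: vigibi)
<< -331
>> chron anchor(d: 2269-02-04)
<< 2269-02-04
>> drawer lookup(k: vigibi)
<< -331
>> chron closeout()
<< 2269-02-28
>> chron mhop(n: 28)
<< 2271-06-28
>> chron whichday()
<< Wednesday
>> chron mhop(n: -7)
<< 2270-11-28
>> chron stepdays(n: 101)
<< 2271-03-09
>> chron anchor(d: 2125-08-21)
<< 2125-08-21
>> drawer tallyup()
<< 1
>> chron yhop(n: 5)
<< 2130-08-21
>> chron stepdays(n: -83)
<< 2130-05-30


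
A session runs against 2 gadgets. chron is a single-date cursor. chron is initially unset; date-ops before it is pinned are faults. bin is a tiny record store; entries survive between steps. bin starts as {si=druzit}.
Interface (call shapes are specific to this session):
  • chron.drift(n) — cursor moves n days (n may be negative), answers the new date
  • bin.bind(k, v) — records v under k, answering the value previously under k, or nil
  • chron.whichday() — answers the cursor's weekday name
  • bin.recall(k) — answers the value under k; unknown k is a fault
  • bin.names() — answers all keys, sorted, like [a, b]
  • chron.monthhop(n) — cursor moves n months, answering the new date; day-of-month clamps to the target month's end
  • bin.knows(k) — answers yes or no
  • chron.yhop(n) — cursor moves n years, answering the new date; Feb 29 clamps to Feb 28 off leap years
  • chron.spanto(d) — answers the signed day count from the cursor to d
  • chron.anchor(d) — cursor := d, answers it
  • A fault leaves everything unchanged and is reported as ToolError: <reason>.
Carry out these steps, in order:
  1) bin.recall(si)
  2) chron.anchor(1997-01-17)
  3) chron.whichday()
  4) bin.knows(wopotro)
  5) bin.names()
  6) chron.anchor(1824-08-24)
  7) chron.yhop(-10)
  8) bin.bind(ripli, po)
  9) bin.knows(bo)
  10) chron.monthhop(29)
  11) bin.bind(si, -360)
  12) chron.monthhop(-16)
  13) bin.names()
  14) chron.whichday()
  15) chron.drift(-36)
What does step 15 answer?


Answer: 1815-08-19

Derivation:
I invoke recall(k=si), giving druzit.
I try anchor(d=1997-01-17), giving 1997-01-17.
I try whichday: Friday.
Then knows(k=wopotro), yielding no.
I invoke names, and see [si].
Then anchor(d=1824-08-24), giving 1824-08-24.
Now I run yhop(n=-10), and observe 1814-08-24.
I run bind(k=ripli, v=po), giving nil.
Next I call knows(k=bo), and see no.
I call monthhop(n=29), yielding 1817-01-24.
Using bind(k=si, v=-360), → druzit.
Calling monthhop(n=-16), giving 1815-09-24.
Invoking names, and get [ripli, si].
I invoke whichday(), giving Sunday.
I use drift(n=-36), and observe 1815-08-19.


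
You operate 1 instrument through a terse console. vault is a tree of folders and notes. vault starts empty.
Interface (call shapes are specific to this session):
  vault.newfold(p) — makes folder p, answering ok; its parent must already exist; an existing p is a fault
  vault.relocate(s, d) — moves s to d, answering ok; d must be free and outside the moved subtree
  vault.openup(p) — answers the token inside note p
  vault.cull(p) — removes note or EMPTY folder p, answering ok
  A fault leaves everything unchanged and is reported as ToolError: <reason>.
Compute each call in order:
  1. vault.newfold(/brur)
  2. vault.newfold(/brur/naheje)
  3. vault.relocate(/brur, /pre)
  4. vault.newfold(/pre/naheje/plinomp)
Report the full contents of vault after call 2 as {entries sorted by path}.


Answer: {brur/, brur/naheje/}

Derivation:
Do: vault.newfold[p='/brur']
See: ok
Do: vault.newfold[p='/brur/naheje']
See: ok
Do: vault.relocate[s='/brur'; d='/pre']
See: ok
Do: vault.newfold[p='/pre/naheje/plinomp']
See: ok


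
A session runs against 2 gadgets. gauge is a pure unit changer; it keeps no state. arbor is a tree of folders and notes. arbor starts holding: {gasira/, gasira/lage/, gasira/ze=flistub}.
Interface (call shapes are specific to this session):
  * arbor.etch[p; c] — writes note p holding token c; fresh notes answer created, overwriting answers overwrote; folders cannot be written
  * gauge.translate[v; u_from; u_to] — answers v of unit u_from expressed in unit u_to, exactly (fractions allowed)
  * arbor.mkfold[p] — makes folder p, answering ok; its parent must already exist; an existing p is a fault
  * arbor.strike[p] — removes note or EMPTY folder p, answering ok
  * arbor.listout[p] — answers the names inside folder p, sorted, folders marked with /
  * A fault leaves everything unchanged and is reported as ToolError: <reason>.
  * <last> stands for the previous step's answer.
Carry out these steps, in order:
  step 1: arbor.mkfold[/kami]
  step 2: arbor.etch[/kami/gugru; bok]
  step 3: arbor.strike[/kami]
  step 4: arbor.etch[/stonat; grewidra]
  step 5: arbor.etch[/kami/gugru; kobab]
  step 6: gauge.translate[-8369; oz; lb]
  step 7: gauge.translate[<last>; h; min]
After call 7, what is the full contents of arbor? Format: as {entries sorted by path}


Answer: {gasira/, gasira/lage/, gasira/ze=flistub, kami/, kami/gugru=kobab, stonat=grewidra}

Derivation:
Step: arbor.mkfold[p='/kami']
Result: ok
Step: arbor.etch[p='/kami/gugru'; c='bok']
Result: created
Step: arbor.strike[p='/kami']
Result: ToolError: not empty
Step: arbor.etch[p='/stonat'; c='grewidra']
Result: created
Step: arbor.etch[p='/kami/gugru'; c='kobab']
Result: overwrote
Step: gauge.translate[v='-8369'; u_from='oz'; u_to='lb']
Result: -8369/16
Step: gauge.translate[v='<last>'; u_from='h'; u_to='min']
Result: -125535/4


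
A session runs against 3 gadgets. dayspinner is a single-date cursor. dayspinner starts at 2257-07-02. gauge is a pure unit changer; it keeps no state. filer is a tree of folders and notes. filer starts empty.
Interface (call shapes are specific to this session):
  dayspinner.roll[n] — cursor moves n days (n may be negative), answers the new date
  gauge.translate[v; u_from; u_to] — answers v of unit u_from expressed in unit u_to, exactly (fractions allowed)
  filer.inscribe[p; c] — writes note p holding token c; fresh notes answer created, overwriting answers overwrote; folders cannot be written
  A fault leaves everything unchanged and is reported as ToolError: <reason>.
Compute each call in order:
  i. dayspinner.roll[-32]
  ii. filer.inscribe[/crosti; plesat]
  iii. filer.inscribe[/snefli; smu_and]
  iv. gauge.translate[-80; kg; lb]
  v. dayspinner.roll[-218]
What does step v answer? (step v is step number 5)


Answer: 2256-10-25

Derivation:
Act: dayspinner.roll[n='-32']
Obs: 2257-05-31
Act: filer.inscribe[p='/crosti'; c='plesat']
Obs: created
Act: filer.inscribe[p='/snefli'; c='smu_and']
Obs: created
Act: gauge.translate[v='-80'; u_from='kg'; u_to='lb']
Obs: -8000000000/45359237
Act: dayspinner.roll[n='-218']
Obs: 2256-10-25


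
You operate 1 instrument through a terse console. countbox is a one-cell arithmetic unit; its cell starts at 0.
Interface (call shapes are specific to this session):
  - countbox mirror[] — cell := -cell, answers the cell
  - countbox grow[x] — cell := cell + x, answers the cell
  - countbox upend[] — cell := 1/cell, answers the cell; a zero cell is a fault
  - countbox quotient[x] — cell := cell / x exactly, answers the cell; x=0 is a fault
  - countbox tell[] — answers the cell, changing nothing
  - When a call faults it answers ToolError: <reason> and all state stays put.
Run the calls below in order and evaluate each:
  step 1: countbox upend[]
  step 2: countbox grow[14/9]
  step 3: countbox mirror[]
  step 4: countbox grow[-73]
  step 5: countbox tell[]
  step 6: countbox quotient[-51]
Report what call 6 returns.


I run countbox upend(), and observe ToolError: reciprocal of zero.
Calling countbox grow on x='14/9', and observe 14/9.
Using countbox mirror, giving -14/9.
I try countbox grow on x='-73', and observe -671/9.
Invoking countbox tell, and observe -671/9.
I call countbox quotient on x='-51', giving 671/459.

Answer: 671/459


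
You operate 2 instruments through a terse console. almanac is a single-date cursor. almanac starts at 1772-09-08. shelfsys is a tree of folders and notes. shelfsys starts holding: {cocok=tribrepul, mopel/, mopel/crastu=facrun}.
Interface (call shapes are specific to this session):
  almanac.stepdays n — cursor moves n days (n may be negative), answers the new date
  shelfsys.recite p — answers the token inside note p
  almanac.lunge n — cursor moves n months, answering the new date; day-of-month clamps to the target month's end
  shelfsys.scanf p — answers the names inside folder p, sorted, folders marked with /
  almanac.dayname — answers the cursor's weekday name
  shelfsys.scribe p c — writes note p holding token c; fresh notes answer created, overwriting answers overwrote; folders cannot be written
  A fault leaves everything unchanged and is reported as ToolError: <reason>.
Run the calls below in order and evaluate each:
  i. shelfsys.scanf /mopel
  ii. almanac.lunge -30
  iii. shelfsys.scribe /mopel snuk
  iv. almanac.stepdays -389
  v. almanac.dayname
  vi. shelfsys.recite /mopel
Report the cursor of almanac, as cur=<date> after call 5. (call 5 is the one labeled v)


I run shelfsys.scanf passing p='/mopel', → [crastu].
I invoke almanac.lunge passing n='-30', which returns 1770-03-08.
I invoke shelfsys.scribe passing p='/mopel', c='snuk', and observe ToolError: is a directory.
I try almanac.stepdays passing n='-389', — result: 1769-02-12.
Calling almanac.dayname(), — result: Sunday.
I run shelfsys.recite passing p='/mopel', which returns ToolError: is a directory.

Answer: cur=1769-02-12


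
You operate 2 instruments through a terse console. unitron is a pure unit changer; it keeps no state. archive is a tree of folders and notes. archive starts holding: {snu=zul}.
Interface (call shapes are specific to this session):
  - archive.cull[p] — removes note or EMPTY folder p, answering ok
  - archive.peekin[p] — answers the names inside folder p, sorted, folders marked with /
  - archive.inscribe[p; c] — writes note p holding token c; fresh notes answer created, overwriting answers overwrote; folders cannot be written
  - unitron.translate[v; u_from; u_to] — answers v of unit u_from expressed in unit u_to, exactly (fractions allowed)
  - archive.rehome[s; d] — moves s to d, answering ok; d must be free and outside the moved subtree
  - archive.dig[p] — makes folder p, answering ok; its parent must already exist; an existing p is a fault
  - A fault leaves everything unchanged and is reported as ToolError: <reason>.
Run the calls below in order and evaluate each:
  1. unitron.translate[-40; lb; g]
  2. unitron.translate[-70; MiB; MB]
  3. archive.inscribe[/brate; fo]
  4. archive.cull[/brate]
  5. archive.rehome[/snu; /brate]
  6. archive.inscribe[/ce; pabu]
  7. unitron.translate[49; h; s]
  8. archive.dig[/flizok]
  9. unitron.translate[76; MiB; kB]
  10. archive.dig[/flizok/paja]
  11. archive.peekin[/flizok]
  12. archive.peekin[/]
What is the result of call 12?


Answer: [brate, ce, flizok/]

Derivation:
→ unitron.translate(v: -40, u_from: lb, u_to: g)
← -45359237/2500
→ unitron.translate(v: -70, u_from: MiB, u_to: MB)
← -229376/3125
→ archive.inscribe(p: /brate, c: fo)
← created
→ archive.cull(p: /brate)
← ok
→ archive.rehome(s: /snu, d: /brate)
← ok
→ archive.inscribe(p: /ce, c: pabu)
← created
→ unitron.translate(v: 49, u_from: h, u_to: s)
← 176400
→ archive.dig(p: /flizok)
← ok
→ unitron.translate(v: 76, u_from: MiB, u_to: kB)
← 9961472/125
→ archive.dig(p: /flizok/paja)
← ok
→ archive.peekin(p: /flizok)
← [paja/]
→ archive.peekin(p: /)
← [brate, ce, flizok/]


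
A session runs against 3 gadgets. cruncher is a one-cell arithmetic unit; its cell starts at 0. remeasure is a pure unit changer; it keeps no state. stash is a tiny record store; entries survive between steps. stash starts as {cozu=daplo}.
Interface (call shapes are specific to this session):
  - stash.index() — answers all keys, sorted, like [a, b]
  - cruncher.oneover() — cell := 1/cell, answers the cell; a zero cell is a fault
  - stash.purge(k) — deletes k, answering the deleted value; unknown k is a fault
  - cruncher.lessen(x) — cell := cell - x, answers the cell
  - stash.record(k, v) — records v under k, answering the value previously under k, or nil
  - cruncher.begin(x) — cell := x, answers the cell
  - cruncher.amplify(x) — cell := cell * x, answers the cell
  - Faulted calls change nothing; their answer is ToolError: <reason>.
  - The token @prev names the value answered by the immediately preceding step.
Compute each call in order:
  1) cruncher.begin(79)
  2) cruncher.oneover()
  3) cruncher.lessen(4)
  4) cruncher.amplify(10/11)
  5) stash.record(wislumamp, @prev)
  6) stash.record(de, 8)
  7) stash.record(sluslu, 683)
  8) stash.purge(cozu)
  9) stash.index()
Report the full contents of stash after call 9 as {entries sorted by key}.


# 1. cruncher.begin(x→79) ~> 79
# 2. cruncher.oneover() ~> 1/79
# 3. cruncher.lessen(x→4) ~> -315/79
# 4. cruncher.amplify(x→10/11) ~> -3150/869
# 5. stash.record(k→wislumamp, v→@prev) ~> nil
# 6. stash.record(k→de, v→8) ~> nil
# 7. stash.record(k→sluslu, v→683) ~> nil
# 8. stash.purge(k→cozu) ~> daplo
# 9. stash.index() ~> [de, sluslu, wislumamp]

Answer: {de=8, sluslu=683, wislumamp=-3150/869}


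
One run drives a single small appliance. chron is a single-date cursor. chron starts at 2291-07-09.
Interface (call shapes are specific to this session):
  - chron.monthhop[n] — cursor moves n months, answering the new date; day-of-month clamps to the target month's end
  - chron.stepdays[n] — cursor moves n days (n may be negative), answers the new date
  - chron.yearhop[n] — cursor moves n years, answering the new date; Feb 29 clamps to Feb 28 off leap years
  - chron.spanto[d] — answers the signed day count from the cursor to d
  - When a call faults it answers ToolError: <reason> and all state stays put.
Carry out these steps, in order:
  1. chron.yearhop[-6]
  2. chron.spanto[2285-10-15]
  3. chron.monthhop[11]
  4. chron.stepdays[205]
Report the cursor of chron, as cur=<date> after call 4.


Calling chron.yearhop using n=-6, — result: 2285-07-09.
I invoke chron.spanto using d=2285-10-15, yielding 98.
I call chron.monthhop using n=11, and get 2286-06-09.
Using chron.stepdays using n=205, and see 2286-12-31.

Answer: cur=2286-12-31


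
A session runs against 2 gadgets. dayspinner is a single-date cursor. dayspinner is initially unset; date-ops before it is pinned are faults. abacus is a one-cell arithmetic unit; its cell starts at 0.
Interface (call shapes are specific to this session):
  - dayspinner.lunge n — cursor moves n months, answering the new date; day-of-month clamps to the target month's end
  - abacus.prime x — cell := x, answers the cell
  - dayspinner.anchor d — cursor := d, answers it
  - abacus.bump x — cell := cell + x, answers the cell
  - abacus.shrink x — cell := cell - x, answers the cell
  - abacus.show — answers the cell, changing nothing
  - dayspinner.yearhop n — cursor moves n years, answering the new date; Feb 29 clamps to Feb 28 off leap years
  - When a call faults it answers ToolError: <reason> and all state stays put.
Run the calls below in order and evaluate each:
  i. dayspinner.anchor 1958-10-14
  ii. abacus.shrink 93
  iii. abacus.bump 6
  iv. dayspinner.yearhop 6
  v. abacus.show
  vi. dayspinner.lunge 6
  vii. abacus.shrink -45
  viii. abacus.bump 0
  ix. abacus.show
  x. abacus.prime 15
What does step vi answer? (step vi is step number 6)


Answer: 1965-04-14

Derivation:
~$ dayspinner.anchor d='1958-10-14'
[out] 1958-10-14
~$ abacus.shrink x='93'
[out] -93
~$ abacus.bump x='6'
[out] -87
~$ dayspinner.yearhop n='6'
[out] 1964-10-14
~$ abacus.show
[out] -87
~$ dayspinner.lunge n='6'
[out] 1965-04-14
~$ abacus.shrink x='-45'
[out] -42
~$ abacus.bump x='0'
[out] -42
~$ abacus.show
[out] -42
~$ abacus.prime x='15'
[out] 15


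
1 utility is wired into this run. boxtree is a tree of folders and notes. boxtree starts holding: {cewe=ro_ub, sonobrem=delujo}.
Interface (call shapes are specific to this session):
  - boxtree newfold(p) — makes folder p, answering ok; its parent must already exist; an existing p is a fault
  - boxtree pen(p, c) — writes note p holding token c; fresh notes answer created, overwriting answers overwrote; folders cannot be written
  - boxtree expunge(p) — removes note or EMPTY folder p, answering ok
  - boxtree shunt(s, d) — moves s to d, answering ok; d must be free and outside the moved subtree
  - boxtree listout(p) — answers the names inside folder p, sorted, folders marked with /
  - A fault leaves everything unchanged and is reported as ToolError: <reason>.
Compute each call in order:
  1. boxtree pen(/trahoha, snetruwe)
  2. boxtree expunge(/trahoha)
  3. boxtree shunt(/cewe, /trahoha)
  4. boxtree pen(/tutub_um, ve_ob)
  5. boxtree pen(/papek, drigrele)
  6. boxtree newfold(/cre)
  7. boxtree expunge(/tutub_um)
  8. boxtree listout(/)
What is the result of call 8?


Answer: [cre/, papek, sonobrem, trahoha]

Derivation:
-> boxtree pen(p='/trahoha', c='snetruwe')
<- created
-> boxtree expunge(p='/trahoha')
<- ok
-> boxtree shunt(s='/cewe', d='/trahoha')
<- ok
-> boxtree pen(p='/tutub_um', c='ve_ob')
<- created
-> boxtree pen(p='/papek', c='drigrele')
<- created
-> boxtree newfold(p='/cre')
<- ok
-> boxtree expunge(p='/tutub_um')
<- ok
-> boxtree listout(p='/')
<- [cre/, papek, sonobrem, trahoha]


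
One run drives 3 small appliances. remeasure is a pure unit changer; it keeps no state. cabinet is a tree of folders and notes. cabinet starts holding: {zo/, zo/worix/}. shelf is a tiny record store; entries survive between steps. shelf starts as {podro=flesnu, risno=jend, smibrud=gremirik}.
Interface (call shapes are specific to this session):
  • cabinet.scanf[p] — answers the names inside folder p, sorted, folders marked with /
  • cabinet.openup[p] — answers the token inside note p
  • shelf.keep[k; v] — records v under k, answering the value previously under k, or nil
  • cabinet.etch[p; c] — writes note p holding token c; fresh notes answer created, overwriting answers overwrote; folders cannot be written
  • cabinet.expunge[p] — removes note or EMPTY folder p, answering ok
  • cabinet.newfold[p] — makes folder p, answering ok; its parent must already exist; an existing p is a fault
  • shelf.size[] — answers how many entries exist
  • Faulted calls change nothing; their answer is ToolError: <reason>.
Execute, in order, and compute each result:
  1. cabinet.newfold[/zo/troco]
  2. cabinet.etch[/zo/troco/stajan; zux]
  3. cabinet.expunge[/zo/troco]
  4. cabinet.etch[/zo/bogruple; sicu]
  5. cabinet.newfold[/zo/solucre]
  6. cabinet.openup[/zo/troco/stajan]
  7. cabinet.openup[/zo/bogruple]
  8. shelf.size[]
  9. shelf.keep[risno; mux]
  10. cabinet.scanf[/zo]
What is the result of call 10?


CALL newfold[/zo/troco]
RET  ok
CALL etch[/zo/troco/stajan; zux]
RET  created
CALL expunge[/zo/troco]
RET  ToolError: not empty
CALL etch[/zo/bogruple; sicu]
RET  created
CALL newfold[/zo/solucre]
RET  ok
CALL openup[/zo/troco/stajan]
RET  zux
CALL openup[/zo/bogruple]
RET  sicu
CALL size[]
RET  3
CALL keep[risno; mux]
RET  jend
CALL scanf[/zo]
RET  [bogruple, solucre/, troco/, worix/]

Answer: [bogruple, solucre/, troco/, worix/]


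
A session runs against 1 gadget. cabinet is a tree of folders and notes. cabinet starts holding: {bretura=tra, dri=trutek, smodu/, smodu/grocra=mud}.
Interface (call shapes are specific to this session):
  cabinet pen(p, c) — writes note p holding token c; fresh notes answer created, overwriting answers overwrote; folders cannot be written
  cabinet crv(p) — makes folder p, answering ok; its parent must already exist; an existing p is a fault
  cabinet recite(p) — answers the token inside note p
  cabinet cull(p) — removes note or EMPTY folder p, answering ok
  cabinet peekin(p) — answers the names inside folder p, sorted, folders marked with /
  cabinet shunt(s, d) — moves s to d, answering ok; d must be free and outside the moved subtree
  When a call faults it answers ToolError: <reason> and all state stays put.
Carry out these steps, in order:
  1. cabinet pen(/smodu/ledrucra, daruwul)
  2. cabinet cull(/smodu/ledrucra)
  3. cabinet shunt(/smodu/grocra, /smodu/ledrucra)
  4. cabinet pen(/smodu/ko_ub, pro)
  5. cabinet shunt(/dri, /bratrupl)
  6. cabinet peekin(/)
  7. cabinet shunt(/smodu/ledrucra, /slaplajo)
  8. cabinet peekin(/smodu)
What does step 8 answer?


-- cabinet pen(/smodu/ledrucra, daruwul) == created
-- cabinet cull(/smodu/ledrucra) == ok
-- cabinet shunt(/smodu/grocra, /smodu/ledrucra) == ok
-- cabinet pen(/smodu/ko_ub, pro) == created
-- cabinet shunt(/dri, /bratrupl) == ok
-- cabinet peekin(/) == [bratrupl, bretura, smodu/]
-- cabinet shunt(/smodu/ledrucra, /slaplajo) == ok
-- cabinet peekin(/smodu) == [ko_ub]

Answer: [ko_ub]


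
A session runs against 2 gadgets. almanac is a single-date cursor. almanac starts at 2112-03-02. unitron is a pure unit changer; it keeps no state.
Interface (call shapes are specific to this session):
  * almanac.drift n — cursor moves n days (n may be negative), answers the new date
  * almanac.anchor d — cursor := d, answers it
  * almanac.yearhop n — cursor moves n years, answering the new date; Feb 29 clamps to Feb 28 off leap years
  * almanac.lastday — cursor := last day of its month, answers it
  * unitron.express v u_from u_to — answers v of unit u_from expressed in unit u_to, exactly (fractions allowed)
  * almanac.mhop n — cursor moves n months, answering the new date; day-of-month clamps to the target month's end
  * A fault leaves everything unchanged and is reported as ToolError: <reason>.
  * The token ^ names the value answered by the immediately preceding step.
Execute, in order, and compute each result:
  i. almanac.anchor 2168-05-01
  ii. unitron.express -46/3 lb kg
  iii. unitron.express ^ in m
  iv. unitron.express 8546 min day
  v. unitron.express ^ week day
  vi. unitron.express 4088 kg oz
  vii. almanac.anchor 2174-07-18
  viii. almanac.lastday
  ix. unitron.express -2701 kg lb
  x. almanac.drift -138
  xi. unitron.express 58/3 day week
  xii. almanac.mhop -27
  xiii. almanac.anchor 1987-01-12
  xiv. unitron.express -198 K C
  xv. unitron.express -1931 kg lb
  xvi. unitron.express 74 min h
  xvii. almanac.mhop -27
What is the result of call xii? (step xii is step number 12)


Using anchor with d=2168-05-01: 2168-05-01.
Using express with v=-46/3, u_from=lb, u_to=kg, and get -1043262451/150000000.
Invoking express with v=^, u_from=in, u_to=m, and observe -132494331277/750000000000.
I invoke express with v=8546, u_from=min, u_to=day, yielding 4273/720.
Then express with v=^, u_from=week, u_to=day, which returns 29911/720.
I try express with v=4088, u_from=kg, u_to=oz, → 934400000000/6479891.
I use anchor with d=2174-07-18, and see 2174-07-18.
Next I call lastday(), and get 2174-07-31.
Now I run express with v=-2701, u_from=kg, u_to=lb, — result: -270100000000/45359237.
I call drift with n=-138, which returns 2174-03-15.
I try express with v=58/3, u_from=day, u_to=week, — result: 58/21.
I call mhop with n=-27, and see 2171-12-15.
Using anchor with d=1987-01-12, and see 1987-01-12.
I call express with v=-198, u_from=K, u_to=C, → -9423/20.
I try express with v=-1931, u_from=kg, u_to=lb, yielding -193100000000/45359237.
I use express with v=74, u_from=min, u_to=h, — result: 37/30.
Calling mhop with n=-27, which returns 1984-10-12.

Answer: 2171-12-15


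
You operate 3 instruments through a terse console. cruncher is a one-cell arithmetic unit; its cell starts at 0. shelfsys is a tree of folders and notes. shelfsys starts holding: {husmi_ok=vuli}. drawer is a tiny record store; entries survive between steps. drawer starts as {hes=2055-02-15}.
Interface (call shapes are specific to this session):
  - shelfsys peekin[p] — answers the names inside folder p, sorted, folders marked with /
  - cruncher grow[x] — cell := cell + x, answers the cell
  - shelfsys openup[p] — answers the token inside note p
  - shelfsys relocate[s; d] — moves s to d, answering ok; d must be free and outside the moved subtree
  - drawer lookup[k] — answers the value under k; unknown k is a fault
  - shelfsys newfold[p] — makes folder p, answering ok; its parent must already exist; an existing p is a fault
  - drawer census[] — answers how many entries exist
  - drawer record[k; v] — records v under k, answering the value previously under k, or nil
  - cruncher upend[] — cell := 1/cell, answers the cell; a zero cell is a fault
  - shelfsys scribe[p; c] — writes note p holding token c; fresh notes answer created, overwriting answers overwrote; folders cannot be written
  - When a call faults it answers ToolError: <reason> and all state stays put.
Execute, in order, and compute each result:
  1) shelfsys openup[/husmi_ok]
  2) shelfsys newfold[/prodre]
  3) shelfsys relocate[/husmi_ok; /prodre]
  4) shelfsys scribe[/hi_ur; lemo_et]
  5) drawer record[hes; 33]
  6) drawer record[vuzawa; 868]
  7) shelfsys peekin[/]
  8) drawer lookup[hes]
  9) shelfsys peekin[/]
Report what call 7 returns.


Answer: [hi_ur, husmi_ok, prodre/]

Derivation:
[in] shelfsys openup p: /husmi_ok
  vuli
[in] shelfsys newfold p: /prodre
  ok
[in] shelfsys relocate s: /husmi_ok d: /prodre
  ToolError: exists
[in] shelfsys scribe p: /hi_ur c: lemo_et
  created
[in] drawer record k: hes v: 33
  2055-02-15
[in] drawer record k: vuzawa v: 868
  nil
[in] shelfsys peekin p: /
  [hi_ur, husmi_ok, prodre/]
[in] drawer lookup k: hes
  33
[in] shelfsys peekin p: /
  [hi_ur, husmi_ok, prodre/]


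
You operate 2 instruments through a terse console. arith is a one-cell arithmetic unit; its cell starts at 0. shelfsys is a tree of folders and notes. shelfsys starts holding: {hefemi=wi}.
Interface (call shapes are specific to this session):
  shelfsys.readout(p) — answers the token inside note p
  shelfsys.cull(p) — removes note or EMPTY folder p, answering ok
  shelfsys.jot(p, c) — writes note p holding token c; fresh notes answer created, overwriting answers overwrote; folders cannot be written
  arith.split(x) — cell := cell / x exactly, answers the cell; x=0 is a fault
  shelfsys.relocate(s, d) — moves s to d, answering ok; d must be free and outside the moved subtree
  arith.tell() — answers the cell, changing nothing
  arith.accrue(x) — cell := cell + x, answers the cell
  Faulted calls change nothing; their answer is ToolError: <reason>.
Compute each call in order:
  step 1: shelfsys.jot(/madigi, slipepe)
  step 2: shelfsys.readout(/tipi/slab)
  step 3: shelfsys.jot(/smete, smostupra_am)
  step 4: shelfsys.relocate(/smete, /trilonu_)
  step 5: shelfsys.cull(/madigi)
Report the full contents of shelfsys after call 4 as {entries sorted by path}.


Answer: {hefemi=wi, madigi=slipepe, trilonu_=smostupra_am}

Derivation:
Invoking shelfsys.jot(p='/madigi', c='slipepe'), — result: created.
I try shelfsys.readout(p='/tipi/slab'), and see ToolError: not found.
Then shelfsys.jot(p='/smete', c='smostupra_am'), and get created.
I invoke shelfsys.relocate(s='/smete', d='/trilonu_'), and get ok.
Invoking shelfsys.cull(p='/madigi'), and get ok.


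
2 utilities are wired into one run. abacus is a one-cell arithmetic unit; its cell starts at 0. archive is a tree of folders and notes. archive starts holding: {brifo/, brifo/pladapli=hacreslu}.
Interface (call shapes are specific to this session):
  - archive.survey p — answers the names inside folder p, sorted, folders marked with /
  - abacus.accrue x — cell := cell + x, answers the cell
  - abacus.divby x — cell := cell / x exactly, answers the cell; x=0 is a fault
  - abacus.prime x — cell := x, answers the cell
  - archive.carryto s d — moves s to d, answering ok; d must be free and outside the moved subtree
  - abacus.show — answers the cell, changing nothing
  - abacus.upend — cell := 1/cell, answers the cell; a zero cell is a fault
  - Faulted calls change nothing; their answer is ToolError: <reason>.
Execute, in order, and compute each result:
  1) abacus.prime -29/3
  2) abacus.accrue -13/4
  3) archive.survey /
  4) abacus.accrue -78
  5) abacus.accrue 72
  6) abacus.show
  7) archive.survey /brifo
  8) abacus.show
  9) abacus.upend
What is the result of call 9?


Answer: -12/227

Derivation:
Calling prime using x: -29/3, and see -29/3.
I invoke accrue using x: -13/4, → -155/12.
I try survey using p: /, → [brifo/].
I invoke accrue using x: -78: -1091/12.
I try accrue using x: 72, — result: -227/12.
Next I call show, which returns -227/12.
I run survey using p: /brifo, giving [pladapli].
Invoking show(), and see -227/12.
I try upend(), — result: -12/227.


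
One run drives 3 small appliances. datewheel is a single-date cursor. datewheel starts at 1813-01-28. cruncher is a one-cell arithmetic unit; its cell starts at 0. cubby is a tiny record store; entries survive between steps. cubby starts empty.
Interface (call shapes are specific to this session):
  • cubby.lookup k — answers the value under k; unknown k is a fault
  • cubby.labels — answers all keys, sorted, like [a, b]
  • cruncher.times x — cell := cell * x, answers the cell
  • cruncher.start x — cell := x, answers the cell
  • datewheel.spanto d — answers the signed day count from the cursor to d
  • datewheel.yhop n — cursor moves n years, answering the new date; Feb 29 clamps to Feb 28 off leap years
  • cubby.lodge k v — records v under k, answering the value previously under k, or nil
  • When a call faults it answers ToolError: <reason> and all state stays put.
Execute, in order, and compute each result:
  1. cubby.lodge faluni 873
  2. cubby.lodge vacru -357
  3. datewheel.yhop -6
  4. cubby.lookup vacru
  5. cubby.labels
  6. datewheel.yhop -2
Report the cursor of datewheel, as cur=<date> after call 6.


Next I call cubby.lodge with faluni, 873, giving nil.
Using cubby.lodge with vacru, -357, → nil.
Then datewheel.yhop with -6: 1807-01-28.
Then cubby.lookup with vacru, which returns -357.
I run cubby.labels(), — result: [faluni, vacru].
Then datewheel.yhop with -2, and observe 1805-01-28.

Answer: cur=1805-01-28


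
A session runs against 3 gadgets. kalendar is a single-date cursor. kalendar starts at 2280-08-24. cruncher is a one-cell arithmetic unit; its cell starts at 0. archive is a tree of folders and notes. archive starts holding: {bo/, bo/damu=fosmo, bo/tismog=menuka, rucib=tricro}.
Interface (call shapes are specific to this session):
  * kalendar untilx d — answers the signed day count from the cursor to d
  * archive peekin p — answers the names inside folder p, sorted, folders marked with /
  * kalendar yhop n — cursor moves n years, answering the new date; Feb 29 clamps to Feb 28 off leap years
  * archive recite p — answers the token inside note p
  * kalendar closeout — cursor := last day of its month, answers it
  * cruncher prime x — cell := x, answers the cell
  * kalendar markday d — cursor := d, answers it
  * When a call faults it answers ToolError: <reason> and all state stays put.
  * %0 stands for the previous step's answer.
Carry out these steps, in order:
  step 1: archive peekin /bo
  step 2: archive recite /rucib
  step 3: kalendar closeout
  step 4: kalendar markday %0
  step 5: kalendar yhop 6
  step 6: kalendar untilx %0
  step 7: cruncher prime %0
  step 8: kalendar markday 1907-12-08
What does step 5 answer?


;; archive peekin(/bo) ~> [damu, tismog]
;; archive recite(/rucib) ~> tricro
;; kalendar closeout() ~> 2280-08-31
;; kalendar markday(%0) ~> 2280-08-31
;; kalendar yhop(6) ~> 2286-08-31
;; kalendar untilx(%0) ~> 0
;; cruncher prime(%0) ~> 0
;; kalendar markday(1907-12-08) ~> 1907-12-08

Answer: 2286-08-31


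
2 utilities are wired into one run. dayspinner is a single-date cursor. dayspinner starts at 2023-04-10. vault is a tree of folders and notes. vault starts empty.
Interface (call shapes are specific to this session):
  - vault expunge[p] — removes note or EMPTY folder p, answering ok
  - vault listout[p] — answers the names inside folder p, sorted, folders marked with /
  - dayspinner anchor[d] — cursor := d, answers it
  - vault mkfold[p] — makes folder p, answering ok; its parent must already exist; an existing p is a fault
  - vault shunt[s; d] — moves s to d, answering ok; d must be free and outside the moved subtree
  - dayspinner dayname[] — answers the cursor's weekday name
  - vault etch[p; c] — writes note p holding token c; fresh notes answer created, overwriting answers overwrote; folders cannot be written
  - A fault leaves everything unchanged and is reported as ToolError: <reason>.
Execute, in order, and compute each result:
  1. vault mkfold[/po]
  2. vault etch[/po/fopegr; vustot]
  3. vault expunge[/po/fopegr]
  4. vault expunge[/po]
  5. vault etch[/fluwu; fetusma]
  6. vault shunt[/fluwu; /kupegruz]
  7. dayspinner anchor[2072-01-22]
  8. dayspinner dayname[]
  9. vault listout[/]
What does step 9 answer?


Calling vault mkfold(/po), — result: ok.
I use vault etch(/po/fopegr, vustot), and observe created.
I run vault expunge(/po/fopegr), — result: ok.
I run vault expunge(/po), — result: ok.
I try vault etch(/fluwu, fetusma), yielding created.
I call vault shunt(/fluwu, /kupegruz), yielding ok.
I run dayspinner anchor(2072-01-22), and get 2072-01-22.
Using dayspinner dayname(), giving Friday.
Calling vault listout(/), and see [kupegruz].

Answer: [kupegruz]


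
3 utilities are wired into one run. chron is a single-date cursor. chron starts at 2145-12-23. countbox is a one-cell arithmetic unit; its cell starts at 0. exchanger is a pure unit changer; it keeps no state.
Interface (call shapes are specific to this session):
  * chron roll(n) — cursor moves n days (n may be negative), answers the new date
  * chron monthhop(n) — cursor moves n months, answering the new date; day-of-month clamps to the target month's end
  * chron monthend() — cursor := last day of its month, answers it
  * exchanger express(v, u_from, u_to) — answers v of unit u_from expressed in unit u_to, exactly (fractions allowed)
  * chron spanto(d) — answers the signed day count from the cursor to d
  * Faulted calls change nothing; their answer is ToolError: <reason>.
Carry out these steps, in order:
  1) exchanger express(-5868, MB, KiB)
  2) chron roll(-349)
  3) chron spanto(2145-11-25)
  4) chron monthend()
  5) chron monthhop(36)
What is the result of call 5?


I call exchanger express passing v→-5868, u_from→MB, u_to→KiB, and get -22921875/4.
I invoke chron roll passing n→-349, and get 2145-01-08.
I call chron spanto passing d→2145-11-25, → 321.
Invoking chron monthend, → 2145-01-31.
I run chron monthhop passing n→36, which returns 2148-01-31.

Answer: 2148-01-31


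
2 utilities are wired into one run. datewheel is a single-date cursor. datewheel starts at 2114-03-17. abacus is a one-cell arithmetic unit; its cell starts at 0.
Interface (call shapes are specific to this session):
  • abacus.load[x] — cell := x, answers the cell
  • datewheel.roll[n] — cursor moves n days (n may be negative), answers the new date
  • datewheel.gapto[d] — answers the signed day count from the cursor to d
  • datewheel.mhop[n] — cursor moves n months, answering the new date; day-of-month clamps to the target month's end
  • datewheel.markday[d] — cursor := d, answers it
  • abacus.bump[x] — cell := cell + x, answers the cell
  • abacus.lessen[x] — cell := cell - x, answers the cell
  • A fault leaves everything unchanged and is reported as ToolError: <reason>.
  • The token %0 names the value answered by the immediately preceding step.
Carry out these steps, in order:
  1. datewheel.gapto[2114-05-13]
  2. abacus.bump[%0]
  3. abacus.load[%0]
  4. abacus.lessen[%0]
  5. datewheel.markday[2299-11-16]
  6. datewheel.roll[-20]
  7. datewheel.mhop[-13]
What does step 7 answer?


Step: gapto[d=2114-05-13]
Result: 57
Step: bump[x=%0]
Result: 57
Step: load[x=%0]
Result: 57
Step: lessen[x=%0]
Result: 0
Step: markday[d=2299-11-16]
Result: 2299-11-16
Step: roll[n=-20]
Result: 2299-10-27
Step: mhop[n=-13]
Result: 2298-09-27

Answer: 2298-09-27
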